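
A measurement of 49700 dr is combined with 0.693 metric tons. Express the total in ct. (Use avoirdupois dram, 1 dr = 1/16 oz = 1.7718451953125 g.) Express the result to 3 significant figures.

3.91 × 10^6 carats

49700 dr = 440304 ct and 0.693 t = 3.46500 × 10^6 ct.
440304 + 3.46500 × 10^6 ≈ 3.91 × 10^6 ct.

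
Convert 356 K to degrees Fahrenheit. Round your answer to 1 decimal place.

K = (°F + 459.67) × 5/9.
Applying the formula gives 181.1 °F.

181.1 °F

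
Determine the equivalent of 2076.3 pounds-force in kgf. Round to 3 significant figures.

942 kilograms-force

1 pound-force = 0.453592 kgf.
Thus 2076.3 × 0.453592 ≈ 942 kgf.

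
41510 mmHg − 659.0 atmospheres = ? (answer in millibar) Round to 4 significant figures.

41510 mmHg = 55342.1 mbar and 659.0 atm = 667732 mbar.
55342.1 − 667732 ≈ -612400 mbar.

-612400 millibar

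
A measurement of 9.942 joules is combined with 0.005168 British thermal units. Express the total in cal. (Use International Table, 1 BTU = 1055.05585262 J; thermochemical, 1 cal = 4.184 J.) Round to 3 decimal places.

9.942 J = 2.37620 cal and 0.005168 BTU = 1.30319 cal.
2.37620 + 1.30319 ≈ 3.679 cal.

3.679 cal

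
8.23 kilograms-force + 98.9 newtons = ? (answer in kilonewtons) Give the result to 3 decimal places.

0.180 kN

8.23 kgf = 0.0807087 kN and 98.9 N = 0.0989000 kN.
0.0807087 + 0.0989000 ≈ 0.180 kN.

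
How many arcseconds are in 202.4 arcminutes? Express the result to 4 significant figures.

12140 arcsec

1 arcmin = 60.0000 arcsec.
So 202.4 × 60.0000 ≈ 12140 arcsec.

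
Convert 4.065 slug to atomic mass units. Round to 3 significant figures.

1 slug = 8.78865e+27 atomic mass units.
Then 4.065 × 8.78865e+27 ≈ 3.57e+28 u.

3.57e+28 u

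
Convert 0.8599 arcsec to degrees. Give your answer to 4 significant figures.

1 arcsec = 0.000277778 °.
Then 0.8599 × 0.000277778 ≈ 0.0002389 °.

0.0002389 degrees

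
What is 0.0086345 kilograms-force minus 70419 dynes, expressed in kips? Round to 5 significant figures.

0.0086345 kgf = 1.90358 × 10^-5 kip and 70419 dyn = 0.000158308 kip.
1.90358 × 10^-5 − 0.000158308 ≈ -0.00013927 kip.

-0.00013927 kip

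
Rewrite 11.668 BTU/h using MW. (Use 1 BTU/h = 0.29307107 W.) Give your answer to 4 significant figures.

3.420e-6 megawatts

1 BTU per hour = 2.93071e-7 MW.
So 11.668 × 2.93071e-7 ≈ 3.420e-6 MW.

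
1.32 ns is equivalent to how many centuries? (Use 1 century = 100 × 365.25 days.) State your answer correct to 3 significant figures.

4.18e-19 century

1 ns = 3.16881e-19 centuries.
Thus 1.32 × 3.16881e-19 ≈ 4.18e-19 century.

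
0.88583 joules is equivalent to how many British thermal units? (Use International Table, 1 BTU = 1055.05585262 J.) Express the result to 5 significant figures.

1 J = 0.000947817 BTU.
So 0.88583 × 0.000947817 ≈ 0.00083960 BTU.

0.00083960 BTU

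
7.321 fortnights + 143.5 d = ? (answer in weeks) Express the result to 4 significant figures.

7.321 fortnight = 14.6420 wk and 143.5 d = 20.5000 wk.
14.6420 + 20.5000 ≈ 35.14 wk.

35.14 wk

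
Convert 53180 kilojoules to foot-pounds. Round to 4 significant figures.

3.922 × 10^7 ft·lbf

1 kJ = 737.562 ft·lbf.
Then 53180 × 737.562 ≈ 3.922 × 10^7 ft·lbf.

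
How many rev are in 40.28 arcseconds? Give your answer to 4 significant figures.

3.108e-5 revolutions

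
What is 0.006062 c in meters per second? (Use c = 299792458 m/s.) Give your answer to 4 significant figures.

1.817 × 10^6 meters per second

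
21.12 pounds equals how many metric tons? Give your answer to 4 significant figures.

0.009580 t

1 lb = 0.000453592 t.
21.12 × 0.000453592 ≈ 0.009580 t.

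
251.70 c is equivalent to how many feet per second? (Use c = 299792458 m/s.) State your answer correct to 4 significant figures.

1 speed of light = 9.83571 × 10^8 ft/s.
Thus 251.70 × 9.83571 × 10^8 ≈ 2.476 × 10^11 ft/s.

2.476 × 10^11 feet per second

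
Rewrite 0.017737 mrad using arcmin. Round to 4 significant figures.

0.06098 arcminutes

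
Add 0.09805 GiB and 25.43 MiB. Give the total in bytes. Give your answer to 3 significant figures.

1.32 × 10^8 bytes

0.09805 GiB = 1.05280 × 10^8 B and 25.43 MiB = 2.66653 × 10^7 B.
1.05280 × 10^8 + 2.66653 × 10^7 ≈ 1.32 × 10^8 B.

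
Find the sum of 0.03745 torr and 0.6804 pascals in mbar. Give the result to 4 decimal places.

0.0567 millibar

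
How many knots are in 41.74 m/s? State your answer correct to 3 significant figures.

1 m/s = 1.94384 kn.
So 41.74 × 1.94384 ≈ 81.1 kn.

81.1 kn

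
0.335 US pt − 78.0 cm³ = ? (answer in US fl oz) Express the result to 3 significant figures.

2.72 US fluid ounces

0.335 US pt = 5.36000 US fl oz and 78.0 cm³ = 2.63749 US fl oz.
5.36000 − 2.63749 ≈ 2.72 US fl oz.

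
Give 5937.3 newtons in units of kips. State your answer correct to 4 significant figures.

1 newton = 0.000224809 kip.
Thus 5937.3 × 0.000224809 ≈ 1.335 kip.

1.335 kips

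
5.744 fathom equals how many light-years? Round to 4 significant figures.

1.110e-15 ly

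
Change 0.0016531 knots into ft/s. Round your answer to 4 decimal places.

1 knot = 1.68781 ft/s.
So 0.0016531 × 1.68781 ≈ 0.0028 ft/s.

0.0028 ft/s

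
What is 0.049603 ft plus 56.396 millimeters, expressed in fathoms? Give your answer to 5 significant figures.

0.039105 fathom

0.049603 ft = 0.00826717 fathom and 56.396 mm = 0.0308377 fathom.
0.00826717 + 0.0308377 ≈ 0.039105 fathom.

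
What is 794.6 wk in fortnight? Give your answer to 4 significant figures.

397.3 fortnight

1 week = 0.500000 fortnight.
Thus 794.6 × 0.500000 ≈ 397.3 fortnight.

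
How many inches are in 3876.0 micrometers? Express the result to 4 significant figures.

0.1526 inches

1 micrometer = 3.93701e-5 in.
3876.0 × 3.93701e-5 ≈ 0.1526 in.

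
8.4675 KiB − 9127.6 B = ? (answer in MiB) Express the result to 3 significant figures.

-0.000436 MiB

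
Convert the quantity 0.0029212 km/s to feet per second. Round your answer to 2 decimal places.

9.58 feet per second

1 kilometer per second = 3280.84 feet per second.
0.0029212 × 3280.84 ≈ 9.58 ft/s.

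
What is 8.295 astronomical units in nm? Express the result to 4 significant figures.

1 astronomical unit = 1.49598e+20 nanometers.
Then 8.295 × 1.49598e+20 ≈ 1.241e+21 nm.

1.241e+21 nm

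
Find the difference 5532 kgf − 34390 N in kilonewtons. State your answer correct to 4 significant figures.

19.86 kN

5532 kgf = 54.2504 kN and 34390 N = 34.3900 kN.
54.2504 − 34.3900 ≈ 19.86 kN.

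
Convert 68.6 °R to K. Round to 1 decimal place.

°R = K × 9/5.
Applying the formula gives 38.1 K.

38.1 kelvins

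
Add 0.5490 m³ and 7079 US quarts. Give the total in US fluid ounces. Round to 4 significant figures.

245100 US fl oz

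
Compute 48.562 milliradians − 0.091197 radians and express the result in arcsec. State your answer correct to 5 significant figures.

-8794.1 arcseconds

48.562 mrad = 10016.6 arcsec and 0.091197 rad = 18810.7 arcsec.
10016.6 − 18810.7 ≈ -8794.1 arcsec.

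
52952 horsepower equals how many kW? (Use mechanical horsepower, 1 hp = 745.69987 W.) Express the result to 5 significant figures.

39486 kW

1 hp = 0.745700 kW.
Then 52952 × 0.745700 ≈ 39486 kW.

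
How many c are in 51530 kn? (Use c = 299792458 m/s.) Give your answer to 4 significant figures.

1 knot = 1.71600e-9 times the speed of light.
So 51530 × 1.71600e-9 ≈ 8.843e-5 c.

8.843e-5 c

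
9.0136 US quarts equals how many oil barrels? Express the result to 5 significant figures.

0.053652 bbl

1 US qt = 0.00595238 bbl.
Then 9.0136 × 0.00595238 ≈ 0.053652 bbl.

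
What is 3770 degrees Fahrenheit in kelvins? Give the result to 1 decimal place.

2349.8 K

K = (°F + 459.67) × 5/9.
Applying the formula gives 2349.8 K.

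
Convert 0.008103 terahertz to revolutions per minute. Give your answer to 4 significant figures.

4.862 × 10^11 rpm

1 terahertz = 6.00000 × 10^13 rpm.
Thus 0.008103 × 6.00000 × 10^13 ≈ 4.862 × 10^11 rpm.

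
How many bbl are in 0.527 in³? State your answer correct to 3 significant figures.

1 cubic inch = 0.000103072 oil barrels.
Thus 0.527 × 0.000103072 ≈ 5.43 × 10^-5 bbl.

5.43 × 10^-5 oil barrels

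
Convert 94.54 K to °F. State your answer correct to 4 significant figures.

-289.5 degrees Fahrenheit

K = (°F + 459.67) × 5/9.
Applying the formula gives -289.5 °F.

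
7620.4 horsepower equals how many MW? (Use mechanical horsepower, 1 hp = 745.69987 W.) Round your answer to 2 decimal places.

1 hp = 0.000745700 MW.
Thus 7620.4 × 0.000745700 ≈ 5.68 MW.

5.68 MW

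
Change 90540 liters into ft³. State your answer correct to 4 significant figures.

3197 ft³

1 liter = 0.0353147 ft³.
So 90540 × 0.0353147 ≈ 3197 ft³.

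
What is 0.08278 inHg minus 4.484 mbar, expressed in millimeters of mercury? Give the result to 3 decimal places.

-1.261 mmHg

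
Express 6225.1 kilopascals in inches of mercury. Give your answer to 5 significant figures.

1 kilopascal = 0.295300 inches of mercury.
So 6225.1 × 0.295300 ≈ 1838.3 inHg.

1838.3 inHg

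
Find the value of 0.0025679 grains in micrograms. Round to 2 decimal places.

1 gr = 64798.9 μg.
Thus 0.0025679 × 64798.9 ≈ 166.40 μg.

166.40 μg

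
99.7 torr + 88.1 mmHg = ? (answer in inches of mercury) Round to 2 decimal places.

7.39 inches of mercury

99.7 torr = 3.92520 inHg and 88.1 mmHg = 3.46850 inHg.
3.92520 + 3.46850 ≈ 7.39 inHg.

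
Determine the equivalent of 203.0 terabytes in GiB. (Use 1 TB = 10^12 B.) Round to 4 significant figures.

189100 GiB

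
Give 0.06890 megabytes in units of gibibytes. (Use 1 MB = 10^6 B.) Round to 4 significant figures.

6.417 × 10^-5 gibibytes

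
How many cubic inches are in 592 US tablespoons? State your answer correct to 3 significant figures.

1 US tbsp = 0.902344 in³.
So 592 × 0.902344 ≈ 534 in³.

534 in³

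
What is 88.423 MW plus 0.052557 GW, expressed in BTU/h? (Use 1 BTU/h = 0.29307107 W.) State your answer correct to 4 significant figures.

4.810 × 10^8 BTU/h

88.423 MW = 3.01712 × 10^8 BTU/h and 0.052557 GW = 1.79332 × 10^8 BTU/h.
3.01712 × 10^8 + 1.79332 × 10^8 ≈ 4.810 × 10^8 BTU/h.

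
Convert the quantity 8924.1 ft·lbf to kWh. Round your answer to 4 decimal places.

0.0034 kilowatt-hours

1 ft·lbf = 3.76616e-7 kilowatt-hours.
Then 8924.1 × 3.76616e-7 ≈ 0.0034 kWh.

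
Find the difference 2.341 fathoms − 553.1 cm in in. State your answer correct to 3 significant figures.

-49.2 in

2.341 fathom = 168.552 in and 553.1 cm = 217.756 in.
168.552 − 217.756 ≈ -49.2 in.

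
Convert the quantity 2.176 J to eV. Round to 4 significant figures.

1.358e+19 eV

1 J = 6.24151e+18 electronvolts.
Then 2.176 × 6.24151e+18 ≈ 1.358e+19 eV.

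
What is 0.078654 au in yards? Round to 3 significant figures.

1.29e+10 yd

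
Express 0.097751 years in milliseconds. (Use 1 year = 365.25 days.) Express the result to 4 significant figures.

3.085e+9 milliseconds

1 yr = 3.15576e+10 ms.
0.097751 × 3.15576e+10 ≈ 3.085e+9 ms.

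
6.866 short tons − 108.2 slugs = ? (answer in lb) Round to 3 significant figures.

6.866 short ton = 13732.0 lb and 108.2 slug = 3481.23 lb.
13732.0 − 3481.23 ≈ 10300 lb.

10300 lb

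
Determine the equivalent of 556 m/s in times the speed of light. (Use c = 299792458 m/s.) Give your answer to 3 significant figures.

1.85e-6 c

1 m/s = 3.33564e-9 times the speed of light.
Thus 556 × 3.33564e-9 ≈ 1.85e-6 c.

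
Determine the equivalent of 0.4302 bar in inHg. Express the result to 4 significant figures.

12.70 inHg

1 bar = 29.5300 inHg.
Then 0.4302 × 29.5300 ≈ 12.70 inHg.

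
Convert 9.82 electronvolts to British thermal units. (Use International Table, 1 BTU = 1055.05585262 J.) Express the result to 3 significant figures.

1.49 × 10^-21 British thermal units

1 electronvolt = 1.51857 × 10^-22 BTU.
Thus 9.82 × 1.51857 × 10^-22 ≈ 1.49 × 10^-21 BTU.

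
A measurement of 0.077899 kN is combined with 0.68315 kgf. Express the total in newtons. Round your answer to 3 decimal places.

84.598 N

0.077899 kN = 77.8990 N and 0.68315 kgf = 6.69941 N.
77.8990 + 6.69941 ≈ 84.598 N.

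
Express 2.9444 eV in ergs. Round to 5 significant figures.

1 eV = 1.602177e-12 ergs.
Thus 2.9444 × 1.602177e-12 ≈ 4.7174e-12 erg.

4.7174e-12 erg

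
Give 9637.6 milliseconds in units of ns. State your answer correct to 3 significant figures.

9.64e+9 ns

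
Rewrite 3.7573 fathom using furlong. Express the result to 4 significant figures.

0.03416 furlong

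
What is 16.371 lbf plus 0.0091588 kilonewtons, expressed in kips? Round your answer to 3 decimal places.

16.371 lbf = 0.0163710 kip and 0.0091588 kN = 0.00205898 kip.
0.0163710 + 0.00205898 ≈ 0.018 kip.

0.018 kips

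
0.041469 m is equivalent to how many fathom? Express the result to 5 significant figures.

0.022676 fathom

1 m = 0.546807 fathom.
Thus 0.041469 × 0.546807 ≈ 0.022676 fathom.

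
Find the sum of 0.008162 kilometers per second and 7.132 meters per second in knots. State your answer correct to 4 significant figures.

29.73 knots

0.008162 km/s = 15.8657 kn and 7.132 m/s = 13.8635 kn.
15.8657 + 13.8635 ≈ 29.73 kn.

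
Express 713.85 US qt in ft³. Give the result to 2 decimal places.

23.86 ft³

1 US qt = 0.0334201 ft³.
So 713.85 × 0.0334201 ≈ 23.86 ft³.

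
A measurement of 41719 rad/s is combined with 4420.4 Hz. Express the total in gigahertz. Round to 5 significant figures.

41719 rad/s = 6.63979 × 10^-6 GHz and 4420.4 Hz = 4.42040 × 10^-6 GHz.
6.63979 × 10^-6 + 4.42040 × 10^-6 ≈ 1.1060 × 10^-5 GHz.

1.1060 × 10^-5 gigahertz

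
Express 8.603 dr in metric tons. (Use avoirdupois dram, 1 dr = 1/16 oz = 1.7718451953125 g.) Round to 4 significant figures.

1.524 × 10^-5 t

1 dr = 1.77185 × 10^-6 metric tons.
8.603 × 1.77185 × 10^-6 ≈ 1.524 × 10^-5 t.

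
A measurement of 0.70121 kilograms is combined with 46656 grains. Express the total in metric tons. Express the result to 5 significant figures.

0.70121 kg = 0.000701210 t and 46656 gr = 0.00302326 t.
0.000701210 + 0.00302326 ≈ 0.0037245 t.

0.0037245 t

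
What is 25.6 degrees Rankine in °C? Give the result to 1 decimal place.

°R = (°C + 273.15) × 9/5.
Applying the formula gives -258.9 °C.

-258.9 degrees Celsius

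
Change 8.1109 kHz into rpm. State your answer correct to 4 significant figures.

486700 revolutions per minute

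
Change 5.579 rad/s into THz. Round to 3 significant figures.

1 rad/s = 1.59155 × 10^-13 THz.
Thus 5.579 × 1.59155 × 10^-13 ≈ 8.88 × 10^-13 THz.

8.88 × 10^-13 terahertz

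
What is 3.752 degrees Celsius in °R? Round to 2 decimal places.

498.42 degrees Rankine

°R = (°C + 273.15) × 9/5.
Applying the formula gives 498.42 °R.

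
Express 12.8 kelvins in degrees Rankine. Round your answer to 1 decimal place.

23.0 °R

°R = K × 9/5.
Applying the formula gives 23.0 °R.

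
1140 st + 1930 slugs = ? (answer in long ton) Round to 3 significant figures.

1140 st = 7.12500 long ton and 1930 slug = 27.7214 long ton.
7.12500 + 27.7214 ≈ 34.8 long ton.

34.8 long ton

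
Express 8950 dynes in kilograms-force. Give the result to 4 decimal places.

1 dyn = 1.01972e-6 kilograms-force.
Then 8950 × 1.01972e-6 ≈ 0.0091 kgf.

0.0091 kilograms-force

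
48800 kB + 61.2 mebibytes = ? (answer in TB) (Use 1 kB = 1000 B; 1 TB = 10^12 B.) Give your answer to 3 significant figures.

48800 kB = 4.88000e-5 TB and 61.2 MiB = 6.41729e-5 TB.
4.88000e-5 + 6.41729e-5 ≈ 0.000113 TB.

0.000113 TB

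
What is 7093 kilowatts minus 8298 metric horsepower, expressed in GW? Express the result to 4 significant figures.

0.0009898 GW

7093 kW = 0.00709300 GW and 8298 PS = 0.00610317 GW.
0.00709300 − 0.00610317 ≈ 0.0009898 GW.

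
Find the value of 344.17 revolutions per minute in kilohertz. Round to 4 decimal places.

0.0057 kilohertz

1 rpm = 1.66667 × 10^-5 kHz.
So 344.17 × 1.66667 × 10^-5 ≈ 0.0057 kHz.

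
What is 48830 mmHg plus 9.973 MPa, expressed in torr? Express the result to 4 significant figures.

48830 mmHg = 48830.0 torr and 9.973 MPa = 74803.7 torr.
48830.0 + 74803.7 ≈ 123600 torr.

123600 torr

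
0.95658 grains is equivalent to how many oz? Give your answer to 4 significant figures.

1 grain = 0.00228571 ounces.
0.95658 × 0.00228571 ≈ 0.002186 oz.

0.002186 oz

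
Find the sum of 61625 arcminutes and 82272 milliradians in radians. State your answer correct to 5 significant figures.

100.20 rad

61625 arcmin = 17.9260 rad and 82272 mrad = 82.2720 rad.
17.9260 + 82.2720 ≈ 100.20 rad.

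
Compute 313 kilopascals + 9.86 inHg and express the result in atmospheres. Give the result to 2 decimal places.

3.42 atm

313 kPa = 3.08907 atm and 9.86 inHg = 0.329532 atm.
3.08907 + 0.329532 ≈ 3.42 atm.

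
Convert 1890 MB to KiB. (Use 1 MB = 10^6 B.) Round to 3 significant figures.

1 megabyte = 976.5625 kibibytes.
Thus 1890 × 976.5625 ≈ 1.85e+6 KiB.

1.85e+6 kibibytes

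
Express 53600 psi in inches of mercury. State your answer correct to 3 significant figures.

1 pound per square inch = 2.03602 inHg.
53600 × 2.03602 ≈ 109000 inHg.

109000 inHg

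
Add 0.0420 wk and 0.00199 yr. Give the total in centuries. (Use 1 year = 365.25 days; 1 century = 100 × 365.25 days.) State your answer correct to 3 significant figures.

0.0420 wk = 8.04928e-6 century and 0.00199 yr = 1.99000e-5 century.
8.04928e-6 + 1.99000e-5 ≈ 2.79e-5 century.

2.79e-5 centuries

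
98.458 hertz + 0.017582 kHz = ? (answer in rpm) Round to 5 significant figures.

98.458 Hz = 5907.48 rpm and 0.017582 kHz = 1054.92 rpm.
5907.48 + 1054.92 ≈ 6962.4 rpm.

6962.4 revolutions per minute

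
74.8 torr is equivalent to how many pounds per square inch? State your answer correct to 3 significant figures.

1.45 psi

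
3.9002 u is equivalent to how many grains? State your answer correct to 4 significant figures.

1 atomic mass unit = 2.56260e-23 gr.
Thus 3.9002 × 2.56260e-23 ≈ 9.995e-23 gr.

9.995e-23 gr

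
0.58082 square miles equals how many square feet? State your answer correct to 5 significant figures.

1 square mile = 2.78784e+7 ft².
Then 0.58082 × 2.78784e+7 ≈ 1.6192e+7 ft².

1.6192e+7 ft²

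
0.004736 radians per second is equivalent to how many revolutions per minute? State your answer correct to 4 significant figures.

1 radian per second = 9.54930 revolutions per minute.
Thus 0.004736 × 9.54930 ≈ 0.04523 rpm.

0.04523 revolutions per minute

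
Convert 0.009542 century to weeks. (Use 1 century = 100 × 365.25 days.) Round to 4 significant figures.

1 century = 5217.86 wk.
So 0.009542 × 5217.86 ≈ 49.79 wk.

49.79 weeks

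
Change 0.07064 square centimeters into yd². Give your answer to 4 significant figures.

1 cm² = 0.000119599 yd².
Then 0.07064 × 0.000119599 ≈ 8.448 × 10^-6 yd².

8.448 × 10^-6 yd²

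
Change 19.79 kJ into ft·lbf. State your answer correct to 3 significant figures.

14600 ft·lbf

1 kilojoule = 737.562 foot-pounds.
Then 19.79 × 737.562 ≈ 14600 ft·lbf.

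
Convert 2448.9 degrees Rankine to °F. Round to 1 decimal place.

1989.2 degrees Fahrenheit

°R = °F + 459.67.
Applying the formula gives 1989.2 °F.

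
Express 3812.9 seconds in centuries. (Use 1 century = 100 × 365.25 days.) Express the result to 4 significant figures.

1 second = 3.16881 × 10^-10 centuries.
So 3812.9 × 3.16881 × 10^-10 ≈ 1.208 × 10^-6 century.

1.208 × 10^-6 century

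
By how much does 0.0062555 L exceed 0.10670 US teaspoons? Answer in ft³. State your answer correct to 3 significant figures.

0.0062555 L = 0.000220911 ft³ and 0.10670 US tsp = 1.85725 × 10^-5 ft³.
0.000220911 − 1.85725 × 10^-5 ≈ 0.000202 ft³.

0.000202 cubic feet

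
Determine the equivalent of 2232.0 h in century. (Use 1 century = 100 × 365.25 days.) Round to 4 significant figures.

1 h = 1.14077e-6 century.
2232.0 × 1.14077e-6 ≈ 0.002546 century.

0.002546 century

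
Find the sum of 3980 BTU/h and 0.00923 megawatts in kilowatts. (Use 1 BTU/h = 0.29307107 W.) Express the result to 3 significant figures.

3980 BTU/h = 1.16642 kW and 0.00923 MW = 9.23000 kW.
1.16642 + 9.23000 ≈ 10.4 kW.

10.4 kW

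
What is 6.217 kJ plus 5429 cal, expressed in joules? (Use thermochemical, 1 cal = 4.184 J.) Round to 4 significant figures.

6.217 kJ = 6217.00 J and 5429 cal = 22714.9 J.
6217.00 + 22714.9 ≈ 28930 J.

28930 joules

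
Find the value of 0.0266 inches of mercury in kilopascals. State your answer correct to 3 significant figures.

1 inch of mercury = 3.38639 kPa.
Thus 0.0266 × 3.38639 ≈ 0.0901 kPa.

0.0901 kPa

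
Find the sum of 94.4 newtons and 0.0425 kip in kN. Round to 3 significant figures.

94.4 N = 0.0944000 kN and 0.0425 kip = 0.189049 kN.
0.0944000 + 0.189049 ≈ 0.283 kN.

0.283 kN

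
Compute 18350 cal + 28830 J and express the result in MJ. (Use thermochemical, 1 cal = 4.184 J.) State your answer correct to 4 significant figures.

18350 cal = 0.0767764 MJ and 28830 J = 0.0288300 MJ.
0.0767764 + 0.0288300 ≈ 0.1056 MJ.

0.1056 MJ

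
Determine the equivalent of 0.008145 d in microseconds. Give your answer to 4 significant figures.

1 day = 8.64000e+10 microseconds.
Then 0.008145 × 8.64000e+10 ≈ 7.037e+8 μs.

7.037e+8 microseconds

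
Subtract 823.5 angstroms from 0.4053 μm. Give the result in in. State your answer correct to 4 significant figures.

1.271 × 10^-5 in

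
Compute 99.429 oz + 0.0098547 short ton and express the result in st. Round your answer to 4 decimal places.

99.429 oz = 0.443879 st and 0.0098547 short ton = 1.40781 st.
0.443879 + 1.40781 ≈ 1.8517 st.

1.8517 st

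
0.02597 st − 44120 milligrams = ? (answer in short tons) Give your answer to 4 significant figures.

0.02597 st = 0.000181790 short ton and 44120 mg = 4.86340e-5 short ton.
0.000181790 − 4.86340e-5 ≈ 0.0001332 short ton.

0.0001332 short tons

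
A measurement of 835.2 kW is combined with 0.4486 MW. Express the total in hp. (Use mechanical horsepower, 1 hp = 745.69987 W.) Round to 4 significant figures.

1722 horsepower

835.2 kW = 1120.02 hp and 0.4486 MW = 601.583 hp.
1120.02 + 601.583 ≈ 1722 hp.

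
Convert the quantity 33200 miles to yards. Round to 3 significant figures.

5.84e+7 yd

1 mile = 1760.00 yd.
So 33200 × 1760.00 ≈ 5.84e+7 yd.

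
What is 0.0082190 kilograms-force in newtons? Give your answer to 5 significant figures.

1 kgf = 9.80665 newtons.
So 0.0082190 × 9.80665 ≈ 0.080601 N.

0.080601 newtons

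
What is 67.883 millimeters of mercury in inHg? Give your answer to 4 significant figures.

1 millimeter of mercury = 0.0393701 inHg.
So 67.883 × 0.0393701 ≈ 2.673 inHg.

2.673 inHg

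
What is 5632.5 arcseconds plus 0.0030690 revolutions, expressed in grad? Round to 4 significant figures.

2.966 gradians

5632.5 arcsec = 1.73843 grad and 0.0030690 rev = 1.22760 grad.
1.73843 + 1.22760 ≈ 2.966 grad.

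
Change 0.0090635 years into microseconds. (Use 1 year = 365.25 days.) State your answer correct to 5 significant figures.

2.8602 × 10^11 μs

1 year = 3.15576 × 10^13 μs.
Thus 0.0090635 × 3.15576 × 10^13 ≈ 2.8602 × 10^11 μs.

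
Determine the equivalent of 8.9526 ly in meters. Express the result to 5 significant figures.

1 ly = 9.46073 × 10^15 meters.
8.9526 × 9.46073 × 10^15 ≈ 8.4698 × 10^16 m.

8.4698 × 10^16 m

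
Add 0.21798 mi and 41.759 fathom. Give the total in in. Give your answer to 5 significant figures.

16818 in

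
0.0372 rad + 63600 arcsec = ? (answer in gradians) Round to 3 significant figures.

0.0372 rad = 2.36823 grad and 63600 arcsec = 19.6296 grad.
2.36823 + 19.6296 ≈ 22.0 grad.

22.0 grad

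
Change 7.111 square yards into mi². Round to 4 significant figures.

2.296e-6 square miles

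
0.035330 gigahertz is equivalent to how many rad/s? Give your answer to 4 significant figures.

1 GHz = 6.28319 × 10^9 radians per second.
So 0.035330 × 6.28319 × 10^9 ≈ 2.220 × 10^8 rad/s.

2.220 × 10^8 radians per second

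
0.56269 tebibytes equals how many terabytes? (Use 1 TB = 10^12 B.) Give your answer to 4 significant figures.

0.6187 TB

1 TiB = 1.09951 TB.
So 0.56269 × 1.09951 ≈ 0.6187 TB.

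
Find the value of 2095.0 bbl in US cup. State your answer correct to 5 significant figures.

1.4078 × 10^6 US cups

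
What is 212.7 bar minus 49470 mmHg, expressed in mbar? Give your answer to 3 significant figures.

147000 mbar

212.7 bar = 212700 mbar and 49470 mmHg = 65954.6 mbar.
212700 − 65954.6 ≈ 147000 mbar.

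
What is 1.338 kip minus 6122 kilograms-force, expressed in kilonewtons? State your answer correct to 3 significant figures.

-54.1 kN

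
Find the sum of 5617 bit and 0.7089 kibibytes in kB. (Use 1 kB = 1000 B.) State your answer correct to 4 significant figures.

5617 bit = 0.702125 kB and 0.7089 KiB = 0.725914 kB.
0.702125 + 0.725914 ≈ 1.428 kB.

1.428 kilobytes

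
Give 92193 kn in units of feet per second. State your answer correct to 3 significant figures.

1 kn = 1.68781 ft/s.
So 92193 × 1.68781 ≈ 156000 ft/s.

156000 ft/s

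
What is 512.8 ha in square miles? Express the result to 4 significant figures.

1.980 mi²

1 hectare = 0.00386102 mi².
Thus 512.8 × 0.00386102 ≈ 1.980 mi².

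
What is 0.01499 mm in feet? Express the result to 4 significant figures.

1 millimeter = 0.00328084 ft.
Then 0.01499 × 0.00328084 ≈ 4.918e-5 ft.

4.918e-5 ft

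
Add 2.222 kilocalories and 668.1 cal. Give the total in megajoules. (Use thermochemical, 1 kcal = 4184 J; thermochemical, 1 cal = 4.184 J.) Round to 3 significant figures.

0.0121 MJ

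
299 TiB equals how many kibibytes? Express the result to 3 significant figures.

3.21e+11 KiB

1 tebibyte = 1.07374e+9 kibibytes.
299 × 1.07374e+9 ≈ 3.21e+11 KiB.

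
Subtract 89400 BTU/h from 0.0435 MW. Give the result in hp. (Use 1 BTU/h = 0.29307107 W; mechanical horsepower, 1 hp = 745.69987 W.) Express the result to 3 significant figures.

23.2 horsepower

0.0435 MW = 58.3345 hp and 89400 BTU/h = 35.1355 hp.
58.3345 − 35.1355 ≈ 23.2 hp.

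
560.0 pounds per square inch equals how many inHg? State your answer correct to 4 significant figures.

1140 inches of mercury

1 psi = 2.03602 inches of mercury.
Then 560.0 × 2.03602 ≈ 1140 inHg.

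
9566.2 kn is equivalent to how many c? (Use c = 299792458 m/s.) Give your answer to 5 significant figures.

1.6416 × 10^-5 c

1 knot = 1.71600 × 10^-9 times the speed of light.
Thus 9566.2 × 1.71600 × 10^-9 ≈ 1.6416 × 10^-5 c.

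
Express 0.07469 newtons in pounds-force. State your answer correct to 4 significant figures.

1 N = 0.224809 lbf.
0.07469 × 0.224809 ≈ 0.01679 lbf.

0.01679 lbf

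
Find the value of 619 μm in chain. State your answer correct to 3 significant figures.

3.08 × 10^-5 chain

1 micrometer = 4.97097 × 10^-8 chains.
Thus 619 × 4.97097 × 10^-8 ≈ 3.08 × 10^-5 chain.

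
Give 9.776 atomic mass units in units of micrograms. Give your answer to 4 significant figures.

1.623e-17 μg

1 u = 1.66054e-18 μg.
Thus 9.776 × 1.66054e-18 ≈ 1.623e-17 μg.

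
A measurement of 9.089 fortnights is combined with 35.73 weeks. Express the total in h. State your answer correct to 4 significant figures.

9.089 fortnight = 3053.90 h and 35.73 wk = 6002.64 h.
3053.90 + 6002.64 ≈ 9057 h.

9057 hours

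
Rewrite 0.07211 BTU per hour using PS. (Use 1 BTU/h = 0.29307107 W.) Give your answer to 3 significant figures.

1 BTU/h = 0.000398466 PS.
0.07211 × 0.000398466 ≈ 2.87e-5 PS.

2.87e-5 metric horsepower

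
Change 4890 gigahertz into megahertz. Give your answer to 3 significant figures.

4.89 × 10^6 megahertz

1 GHz = 1000.00 MHz.
Then 4890 × 1000.00 ≈ 4.89 × 10^6 MHz.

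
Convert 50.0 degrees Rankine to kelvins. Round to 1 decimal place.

27.8 kelvins

°R = K × 9/5.
Applying the formula gives 27.8 K.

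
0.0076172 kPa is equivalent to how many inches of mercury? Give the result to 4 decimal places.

0.0022 inHg

1 kPa = 0.295300 inHg.
0.0076172 × 0.295300 ≈ 0.0022 inHg.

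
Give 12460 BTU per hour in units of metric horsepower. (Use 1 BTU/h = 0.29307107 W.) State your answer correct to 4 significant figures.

4.965 metric horsepower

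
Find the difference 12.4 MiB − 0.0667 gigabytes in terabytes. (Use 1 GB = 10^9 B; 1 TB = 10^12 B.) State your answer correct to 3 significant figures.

12.4 MiB = 1.30023e-5 TB and 0.0667 GB = 6.67000e-5 TB.
1.30023e-5 − 6.67000e-5 ≈ -5.37e-5 TB.

-5.37e-5 terabytes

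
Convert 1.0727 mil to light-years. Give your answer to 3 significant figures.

1 mil = 2.68478 × 10^-21 ly.
1.0727 × 2.68478 × 10^-21 ≈ 2.88 × 10^-21 ly.

2.88 × 10^-21 ly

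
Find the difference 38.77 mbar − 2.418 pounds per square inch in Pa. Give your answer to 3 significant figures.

-12800 Pa

38.77 mbar = 3877.00 Pa and 2.418 psi = 16671.5 Pa.
3877.00 − 16671.5 ≈ -12800 Pa.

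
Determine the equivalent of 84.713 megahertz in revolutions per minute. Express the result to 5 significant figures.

5.0828 × 10^9 revolutions per minute

1 MHz = 6.00000 × 10^7 rpm.
Then 84.713 × 6.00000 × 10^7 ≈ 5.0828 × 10^9 rpm.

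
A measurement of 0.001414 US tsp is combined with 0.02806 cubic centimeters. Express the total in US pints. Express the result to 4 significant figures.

7.403e-5 US pt

0.001414 US tsp = 1.47292e-5 US pt and 0.02806 cm³ = 5.93013e-5 US pt.
1.47292e-5 + 5.93013e-5 ≈ 7.403e-5 US pt.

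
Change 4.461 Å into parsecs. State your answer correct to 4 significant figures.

1.446 × 10^-26 pc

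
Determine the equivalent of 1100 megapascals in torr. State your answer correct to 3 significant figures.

1 megapascal = 7500.62 torr.
So 1100 × 7500.62 ≈ 8.25e+6 torr.

8.25e+6 torr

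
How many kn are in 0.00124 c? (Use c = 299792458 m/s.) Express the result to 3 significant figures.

723000 kn

1 c = 5.82750e+8 kn.
Thus 0.00124 × 5.82750e+8 ≈ 723000 kn.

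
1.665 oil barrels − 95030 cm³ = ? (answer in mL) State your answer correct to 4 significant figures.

169700 mL

1.665 bbl = 264714 mL and 95030 cm³ = 95030.0 mL.
264714 − 95030.0 ≈ 169700 mL.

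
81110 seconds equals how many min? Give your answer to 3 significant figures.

1350 minutes

1 s = 0.0166667 minutes.
81110 × 0.0166667 ≈ 1350 min.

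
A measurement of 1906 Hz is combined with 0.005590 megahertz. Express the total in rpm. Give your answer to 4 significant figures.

1906 Hz = 114360 rpm and 0.005590 MHz = 335400 rpm.
114360 + 335400 ≈ 449800 rpm.

449800 rpm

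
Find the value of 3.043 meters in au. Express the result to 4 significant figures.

2.034 × 10^-11 au

1 meter = 6.68459 × 10^-12 au.
3.043 × 6.68459 × 10^-12 ≈ 2.034 × 10^-11 au.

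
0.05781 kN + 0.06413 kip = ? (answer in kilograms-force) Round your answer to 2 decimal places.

0.05781 kN = 5.89498 kgf and 0.06413 kip = 29.0889 kgf.
5.89498 + 29.0889 ≈ 34.98 kgf.

34.98 kgf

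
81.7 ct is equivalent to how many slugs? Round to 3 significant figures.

1 carat = 1.37044 × 10^-5 slug.
So 81.7 × 1.37044 × 10^-5 ≈ 0.00112 slug.

0.00112 slug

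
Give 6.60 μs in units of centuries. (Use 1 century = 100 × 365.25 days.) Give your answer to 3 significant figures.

1 microsecond = 3.16881e-16 century.
Thus 6.60 × 3.16881e-16 ≈ 2.09e-15 century.

2.09e-15 century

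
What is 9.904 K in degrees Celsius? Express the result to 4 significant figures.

-263.2 °C

K = °C + 273.15.
Applying the formula gives -263.2 °C.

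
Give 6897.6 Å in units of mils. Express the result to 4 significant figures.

1 Å = 3.93701 × 10^-6 mils.
So 6897.6 × 3.93701 × 10^-6 ≈ 0.02716 mil.

0.02716 mil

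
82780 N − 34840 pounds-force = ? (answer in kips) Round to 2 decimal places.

-16.23 kip

82780 N = 18.6097 kip and 34840 lbf = 34.8400 kip.
18.6097 − 34.8400 ≈ -16.23 kip.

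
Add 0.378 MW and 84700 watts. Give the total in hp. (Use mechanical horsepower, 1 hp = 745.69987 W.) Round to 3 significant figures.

620 horsepower

0.378 MW = 506.906 hp and 84700 W = 113.585 hp.
506.906 + 113.585 ≈ 620 hp.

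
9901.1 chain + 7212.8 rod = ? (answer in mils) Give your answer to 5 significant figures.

9.2698 × 10^9 mil

9901.1 chain = 7.84167 × 10^9 mil and 7212.8 rod = 1.42813 × 10^9 mil.
7.84167 × 10^9 + 1.42813 × 10^9 ≈ 9.2698 × 10^9 mil.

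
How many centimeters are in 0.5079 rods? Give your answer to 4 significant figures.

255.4 centimeters

1 rod = 502.920 cm.
0.5079 × 502.920 ≈ 255.4 cm.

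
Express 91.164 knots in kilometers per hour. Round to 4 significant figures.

168.8 km/h

1 kn = 1.85200 km/h.
Thus 91.164 × 1.85200 ≈ 168.8 km/h.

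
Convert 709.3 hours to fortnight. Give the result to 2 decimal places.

2.11 fortnight

1 hour = 0.00297619 fortnights.
709.3 × 0.00297619 ≈ 2.11 fortnight.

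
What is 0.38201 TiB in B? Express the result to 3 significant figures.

4.20 × 10^11 B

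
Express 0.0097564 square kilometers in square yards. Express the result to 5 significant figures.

11669 yd²

1 km² = 1.19599e+6 yd².
Then 0.0097564 × 1.19599e+6 ≈ 11669 yd².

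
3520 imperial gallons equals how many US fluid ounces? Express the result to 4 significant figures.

541100 US fl oz

1 imperial gallon = 153.722 US fluid ounces.
3520 × 153.722 ≈ 541100 US fl oz.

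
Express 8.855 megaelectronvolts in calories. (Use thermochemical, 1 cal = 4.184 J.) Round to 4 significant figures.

1 megaelectronvolt = 3.82929e-14 cal.
Then 8.855 × 3.82929e-14 ≈ 3.391e-13 cal.

3.391e-13 cal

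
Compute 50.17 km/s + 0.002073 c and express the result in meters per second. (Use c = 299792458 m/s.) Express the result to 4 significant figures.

671600 m/s

50.17 km/s = 50170.0 m/s and 0.002073 c = 621470 m/s.
50170.0 + 621470 ≈ 671600 m/s.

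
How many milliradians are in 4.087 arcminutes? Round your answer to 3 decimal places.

1.189 mrad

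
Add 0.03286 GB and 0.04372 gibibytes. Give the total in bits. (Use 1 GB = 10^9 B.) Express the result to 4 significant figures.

6.384e+8 bit

0.03286 GB = 2.62880e+8 bit and 0.04372 GiB = 3.75552e+8 bit.
2.62880e+8 + 3.75552e+8 ≈ 6.384e+8 bit.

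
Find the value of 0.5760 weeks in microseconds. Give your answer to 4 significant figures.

1 wk = 6.04800 × 10^11 microseconds.
So 0.5760 × 6.04800 × 10^11 ≈ 3.484 × 10^11 μs.

3.484 × 10^11 μs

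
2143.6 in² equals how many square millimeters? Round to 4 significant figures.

1 in² = 645.160 mm².
2143.6 × 645.160 ≈ 1.383e+6 mm².

1.383e+6 mm²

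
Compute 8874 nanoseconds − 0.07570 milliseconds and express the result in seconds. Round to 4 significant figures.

8874 ns = 8.87400 × 10^-6 s and 0.07570 ms = 7.57000 × 10^-5 s.
8.87400 × 10^-6 − 7.57000 × 10^-5 ≈ -6.683 × 10^-5 s.

-6.683 × 10^-5 seconds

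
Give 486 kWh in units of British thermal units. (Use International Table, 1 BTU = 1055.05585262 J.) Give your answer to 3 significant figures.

1 kilowatt-hour = 3412.14 BTU.
Then 486 × 3412.14 ≈ 1.66e+6 BTU.

1.66e+6 British thermal units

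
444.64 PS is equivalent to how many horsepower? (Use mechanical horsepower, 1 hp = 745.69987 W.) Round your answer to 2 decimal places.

438.56 horsepower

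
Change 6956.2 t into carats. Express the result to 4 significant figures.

3.478e+10 ct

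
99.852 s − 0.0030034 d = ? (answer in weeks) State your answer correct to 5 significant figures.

-0.00026396 weeks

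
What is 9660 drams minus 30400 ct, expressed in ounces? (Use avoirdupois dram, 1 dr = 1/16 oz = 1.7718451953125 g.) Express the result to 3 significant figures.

389 oz

9660 dr = 603.750 oz and 30400 ct = 214.466 oz.
603.750 − 214.466 ≈ 389 oz.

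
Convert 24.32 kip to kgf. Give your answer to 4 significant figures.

11030 kilograms-force

1 kip = 453.592 kgf.
Thus 24.32 × 453.592 ≈ 11030 kgf.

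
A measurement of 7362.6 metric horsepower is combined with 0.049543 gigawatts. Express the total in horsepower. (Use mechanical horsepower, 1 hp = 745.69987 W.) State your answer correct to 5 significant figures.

73700 hp

7362.6 PS = 7261.88 hp and 0.049543 GW = 66438.3 hp.
7261.88 + 66438.3 ≈ 73700 hp.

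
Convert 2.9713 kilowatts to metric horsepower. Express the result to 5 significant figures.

1 kW = 1.35962 metric horsepower.
So 2.9713 × 1.35962 ≈ 4.0398 PS.

4.0398 metric horsepower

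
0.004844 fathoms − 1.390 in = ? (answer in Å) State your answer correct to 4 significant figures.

-2.645 × 10^8 angstroms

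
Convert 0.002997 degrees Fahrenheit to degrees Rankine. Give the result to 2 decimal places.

459.67 degrees Rankine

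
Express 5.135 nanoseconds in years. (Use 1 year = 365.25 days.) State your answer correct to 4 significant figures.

1.627e-16 yr

1 ns = 3.16881e-17 years.
So 5.135 × 3.16881e-17 ≈ 1.627e-16 yr.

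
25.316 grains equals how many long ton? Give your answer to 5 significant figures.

1 grain = 6.37755e-8 long tons.
Thus 25.316 × 6.37755e-8 ≈ 1.6145e-6 long ton.

1.6145e-6 long tons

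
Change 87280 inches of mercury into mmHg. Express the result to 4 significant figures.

2.217 × 10^6 mmHg

1 inch of mercury = 25.4000 mmHg.
So 87280 × 25.4000 ≈ 2.217 × 10^6 mmHg.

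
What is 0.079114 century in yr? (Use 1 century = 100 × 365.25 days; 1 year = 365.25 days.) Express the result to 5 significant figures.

7.9114 years

1 century = 100.000 yr.
0.079114 × 100.000 ≈ 7.9114 yr.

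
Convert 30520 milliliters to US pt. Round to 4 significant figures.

1 mL = 0.00211338 US pt.
Then 30520 × 0.00211338 ≈ 64.50 US pt.

64.50 US pints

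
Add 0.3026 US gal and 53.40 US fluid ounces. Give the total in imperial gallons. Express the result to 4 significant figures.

0.3026 US gal = 0.251967 imp gal and 53.40 US fl oz = 0.347381 imp gal.
0.251967 + 0.347381 ≈ 0.5993 imp gal.

0.5993 imperial gallons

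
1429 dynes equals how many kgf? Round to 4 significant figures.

1 dyne = 1.01972 × 10^-6 kgf.
Then 1429 × 1.01972 × 10^-6 ≈ 0.001457 kgf.

0.001457 kilograms-force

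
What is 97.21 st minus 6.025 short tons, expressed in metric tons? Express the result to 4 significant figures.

-4.848 metric tons

97.21 st = 0.617312 t and 6.025 short ton = 5.46579 t.
0.617312 − 5.46579 ≈ -4.848 t.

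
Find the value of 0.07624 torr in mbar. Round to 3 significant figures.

0.102 mbar

1 torr = 1.33322 mbar.
Then 0.07624 × 1.33322 ≈ 0.102 mbar.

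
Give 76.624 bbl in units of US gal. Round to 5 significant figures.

3218.2 US gallons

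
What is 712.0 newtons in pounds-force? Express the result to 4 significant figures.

1 newton = 0.224809 pounds-force.
Then 712.0 × 0.224809 ≈ 160.1 lbf.

160.1 pounds-force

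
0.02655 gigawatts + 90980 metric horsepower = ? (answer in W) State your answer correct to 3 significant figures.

0.02655 GW = 2.65500e+7 W and 90980 PS = 6.69157e+7 W.
2.65500e+7 + 6.69157e+7 ≈ 9.35e+7 W.

9.35e+7 watts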